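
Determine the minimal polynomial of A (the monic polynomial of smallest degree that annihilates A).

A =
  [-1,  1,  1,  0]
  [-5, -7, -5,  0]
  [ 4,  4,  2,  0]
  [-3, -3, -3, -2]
x^2 + 4*x + 4

The characteristic polynomial is χ_A(x) = (x + 2)^4, so the eigenvalues are known. The minimal polynomial is
  m_A(x) = Π_λ (x − λ)^{k_λ}
where k_λ is the size of the *largest* Jordan block for λ (equivalently, the smallest k with (A − λI)^k v = 0 for every generalised eigenvector v of λ).

  λ = -2: largest Jordan block has size 2, contributing (x + 2)^2

So m_A(x) = (x + 2)^2 = x^2 + 4*x + 4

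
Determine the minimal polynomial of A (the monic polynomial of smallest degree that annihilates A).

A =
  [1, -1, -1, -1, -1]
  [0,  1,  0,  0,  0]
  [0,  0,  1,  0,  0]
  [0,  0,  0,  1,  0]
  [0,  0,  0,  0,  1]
x^2 - 2*x + 1

The characteristic polynomial is χ_A(x) = (x - 1)^5, so the eigenvalues are known. The minimal polynomial is
  m_A(x) = Π_λ (x − λ)^{k_λ}
where k_λ is the size of the *largest* Jordan block for λ (equivalently, the smallest k with (A − λI)^k v = 0 for every generalised eigenvector v of λ).

  λ = 1: largest Jordan block has size 2, contributing (x − 1)^2

So m_A(x) = (x - 1)^2 = x^2 - 2*x + 1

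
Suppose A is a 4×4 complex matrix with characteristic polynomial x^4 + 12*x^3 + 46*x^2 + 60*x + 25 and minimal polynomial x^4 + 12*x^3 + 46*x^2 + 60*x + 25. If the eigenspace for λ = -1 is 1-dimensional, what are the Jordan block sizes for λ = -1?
Block sizes for λ = -1: [2]

Step 1 — from the characteristic polynomial, algebraic multiplicity of λ = -1 is 2. From dim ker(A − (-1)·I) = 1, there are exactly 1 Jordan blocks for λ = -1.
Step 2 — from the minimal polynomial, the factor (x + 1)^2 tells us the largest block for λ = -1 has size 2.
Step 3 — with total size 2, 1 blocks, and largest block 2, the block sizes (in nonincreasing order) are [2].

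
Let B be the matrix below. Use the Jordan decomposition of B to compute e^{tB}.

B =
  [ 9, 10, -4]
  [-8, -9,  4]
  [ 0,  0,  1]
e^{tB} =
  [5*exp(t) - 4*exp(-t), 5*exp(t) - 5*exp(-t), -2*exp(t) + 2*exp(-t)]
  [-4*exp(t) + 4*exp(-t), -4*exp(t) + 5*exp(-t), 2*exp(t) - 2*exp(-t)]
  [0, 0, exp(t)]

Strategy: write B = P · J · P⁻¹ where J is a Jordan canonical form, so e^{tB} = P · e^{tJ} · P⁻¹, and e^{tJ} can be computed block-by-block.

B has Jordan form
J =
  [-1, 0, 0]
  [ 0, 1, 0]
  [ 0, 0, 1]
(up to reordering of blocks).

Per-block formulas:
  For a 1×1 block at λ = 1: exp(t · [1]) = [e^(1t)].
  For a 1×1 block at λ = -1: exp(t · [-1]) = [e^(-1t)].

After assembling e^{tJ} and conjugating by P, we get:

e^{tB} =
  [5*exp(t) - 4*exp(-t), 5*exp(t) - 5*exp(-t), -2*exp(t) + 2*exp(-t)]
  [-4*exp(t) + 4*exp(-t), -4*exp(t) + 5*exp(-t), 2*exp(t) - 2*exp(-t)]
  [0, 0, exp(t)]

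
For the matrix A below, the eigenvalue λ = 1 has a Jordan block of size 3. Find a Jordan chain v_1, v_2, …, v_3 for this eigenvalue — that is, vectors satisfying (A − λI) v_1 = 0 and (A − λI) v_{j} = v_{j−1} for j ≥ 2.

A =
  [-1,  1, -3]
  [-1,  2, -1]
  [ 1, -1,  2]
A Jordan chain for λ = 1 of length 3:
v_1 = (2, 1, -1)ᵀ
v_2 = (1, 1, -1)ᵀ
v_3 = (0, 1, 0)ᵀ

Let N = A − (1)·I. We want v_3 with N^3 v_3 = 0 but N^2 v_3 ≠ 0; then v_{j-1} := N · v_j for j = 3, …, 2.

Pick v_3 = (0, 1, 0)ᵀ.
Then v_2 = N · v_3 = (1, 1, -1)ᵀ.
Then v_1 = N · v_2 = (2, 1, -1)ᵀ.

Sanity check: (A − (1)·I) v_1 = (0, 0, 0)ᵀ = 0. ✓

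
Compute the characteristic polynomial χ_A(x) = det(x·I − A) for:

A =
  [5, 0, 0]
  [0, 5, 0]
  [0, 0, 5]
x^3 - 15*x^2 + 75*x - 125

Expanding det(x·I − A) (e.g. by cofactor expansion or by noting that A is similar to its Jordan form J, which has the same characteristic polynomial as A) gives
  χ_A(x) = x^3 - 15*x^2 + 75*x - 125
which factors as (x - 5)^3. The eigenvalues (with algebraic multiplicities) are λ = 5 with multiplicity 3.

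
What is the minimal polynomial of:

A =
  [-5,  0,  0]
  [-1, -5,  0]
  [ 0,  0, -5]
x^2 + 10*x + 25

The characteristic polynomial is χ_A(x) = (x + 5)^3, so the eigenvalues are known. The minimal polynomial is
  m_A(x) = Π_λ (x − λ)^{k_λ}
where k_λ is the size of the *largest* Jordan block for λ (equivalently, the smallest k with (A − λI)^k v = 0 for every generalised eigenvector v of λ).

  λ = -5: largest Jordan block has size 2, contributing (x + 5)^2

So m_A(x) = (x + 5)^2 = x^2 + 10*x + 25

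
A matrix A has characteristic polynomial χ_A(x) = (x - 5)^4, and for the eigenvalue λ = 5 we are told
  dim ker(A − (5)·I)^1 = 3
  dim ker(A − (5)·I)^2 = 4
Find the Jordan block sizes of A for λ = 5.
Block sizes for λ = 5: [2, 1, 1]

From the dimensions of kernels of powers, the number of Jordan blocks of size at least j is d_j − d_{j−1} where d_j = dim ker(N^j) (with d_0 = 0). Computing the differences gives [3, 1].
The number of blocks of size exactly k is (#blocks of size ≥ k) − (#blocks of size ≥ k + 1), so the partition is: 2 block(s) of size 1, 1 block(s) of size 2.
In nonincreasing order the block sizes are [2, 1, 1].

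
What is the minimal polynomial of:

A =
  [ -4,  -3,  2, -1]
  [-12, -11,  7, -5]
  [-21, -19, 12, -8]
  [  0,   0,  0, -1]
x^3 + 3*x^2 + 3*x + 1

The characteristic polynomial is χ_A(x) = (x + 1)^4, so the eigenvalues are known. The minimal polynomial is
  m_A(x) = Π_λ (x − λ)^{k_λ}
where k_λ is the size of the *largest* Jordan block for λ (equivalently, the smallest k with (A − λI)^k v = 0 for every generalised eigenvector v of λ).

  λ = -1: largest Jordan block has size 3, contributing (x + 1)^3

So m_A(x) = (x + 1)^3 = x^3 + 3*x^2 + 3*x + 1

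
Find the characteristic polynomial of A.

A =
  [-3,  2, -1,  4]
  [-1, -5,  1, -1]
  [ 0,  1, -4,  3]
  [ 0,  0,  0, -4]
x^4 + 16*x^3 + 96*x^2 + 256*x + 256

Expanding det(x·I − A) (e.g. by cofactor expansion or by noting that A is similar to its Jordan form J, which has the same characteristic polynomial as A) gives
  χ_A(x) = x^4 + 16*x^3 + 96*x^2 + 256*x + 256
which factors as (x + 4)^4. The eigenvalues (with algebraic multiplicities) are λ = -4 with multiplicity 4.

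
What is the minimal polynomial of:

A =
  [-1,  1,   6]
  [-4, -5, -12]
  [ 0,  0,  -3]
x^2 + 6*x + 9

The characteristic polynomial is χ_A(x) = (x + 3)^3, so the eigenvalues are known. The minimal polynomial is
  m_A(x) = Π_λ (x − λ)^{k_λ}
where k_λ is the size of the *largest* Jordan block for λ (equivalently, the smallest k with (A − λI)^k v = 0 for every generalised eigenvector v of λ).

  λ = -3: largest Jordan block has size 2, contributing (x + 3)^2

So m_A(x) = (x + 3)^2 = x^2 + 6*x + 9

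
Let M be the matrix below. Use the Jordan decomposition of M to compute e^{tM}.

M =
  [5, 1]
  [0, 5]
e^{tM} =
  [exp(5*t), t*exp(5*t)]
  [0, exp(5*t)]

Strategy: write M = P · J · P⁻¹ where J is a Jordan canonical form, so e^{tM} = P · e^{tJ} · P⁻¹, and e^{tJ} can be computed block-by-block.

M has Jordan form
J =
  [5, 1]
  [0, 5]
(up to reordering of blocks).

Per-block formulas:
  For a 2×2 Jordan block J_2(5): exp(t · J_2(5)) = e^(5t)·(I + t·N), where N is the 2×2 nilpotent shift.

After assembling e^{tJ} and conjugating by P, we get:

e^{tM} =
  [exp(5*t), t*exp(5*t)]
  [0, exp(5*t)]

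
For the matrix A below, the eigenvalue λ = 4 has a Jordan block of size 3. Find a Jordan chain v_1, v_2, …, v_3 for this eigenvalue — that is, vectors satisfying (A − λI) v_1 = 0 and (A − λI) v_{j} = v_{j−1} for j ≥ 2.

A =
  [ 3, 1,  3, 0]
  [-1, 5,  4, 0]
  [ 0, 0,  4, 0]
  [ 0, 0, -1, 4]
A Jordan chain for λ = 4 of length 3:
v_1 = (1, 1, 0, 0)ᵀ
v_2 = (3, 4, 0, -1)ᵀ
v_3 = (0, 0, 1, 0)ᵀ

Let N = A − (4)·I. We want v_3 with N^3 v_3 = 0 but N^2 v_3 ≠ 0; then v_{j-1} := N · v_j for j = 3, …, 2.

Pick v_3 = (0, 0, 1, 0)ᵀ.
Then v_2 = N · v_3 = (3, 4, 0, -1)ᵀ.
Then v_1 = N · v_2 = (1, 1, 0, 0)ᵀ.

Sanity check: (A − (4)·I) v_1 = (0, 0, 0, 0)ᵀ = 0. ✓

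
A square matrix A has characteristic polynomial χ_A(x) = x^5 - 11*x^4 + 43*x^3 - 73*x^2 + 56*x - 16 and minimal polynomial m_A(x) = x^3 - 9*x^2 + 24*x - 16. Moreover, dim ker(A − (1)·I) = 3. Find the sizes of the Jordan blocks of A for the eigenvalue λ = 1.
Block sizes for λ = 1: [1, 1, 1]

Step 1 — from the characteristic polynomial, algebraic multiplicity of λ = 1 is 3. From dim ker(A − (1)·I) = 3, there are exactly 3 Jordan blocks for λ = 1.
Step 2 — from the minimal polynomial, the factor (x − 1) tells us the largest block for λ = 1 has size 1.
Step 3 — with total size 3, 3 blocks, and largest block 1, the block sizes (in nonincreasing order) are [1, 1, 1].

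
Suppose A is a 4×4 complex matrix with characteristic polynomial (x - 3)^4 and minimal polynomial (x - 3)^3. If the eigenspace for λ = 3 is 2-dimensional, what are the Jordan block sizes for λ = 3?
Block sizes for λ = 3: [3, 1]

Step 1 — from the characteristic polynomial, algebraic multiplicity of λ = 3 is 4. From dim ker(A − (3)·I) = 2, there are exactly 2 Jordan blocks for λ = 3.
Step 2 — from the minimal polynomial, the factor (x − 3)^3 tells us the largest block for λ = 3 has size 3.
Step 3 — with total size 4, 2 blocks, and largest block 3, the block sizes (in nonincreasing order) are [3, 1].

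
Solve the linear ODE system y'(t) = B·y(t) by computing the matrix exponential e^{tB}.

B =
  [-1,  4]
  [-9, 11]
e^{tB} =
  [-6*t*exp(5*t) + exp(5*t), 4*t*exp(5*t)]
  [-9*t*exp(5*t), 6*t*exp(5*t) + exp(5*t)]

Strategy: write B = P · J · P⁻¹ where J is a Jordan canonical form, so e^{tB} = P · e^{tJ} · P⁻¹, and e^{tJ} can be computed block-by-block.

B has Jordan form
J =
  [5, 1]
  [0, 5]
(up to reordering of blocks).

Per-block formulas:
  For a 2×2 Jordan block J_2(5): exp(t · J_2(5)) = e^(5t)·(I + t·N), where N is the 2×2 nilpotent shift.

After assembling e^{tJ} and conjugating by P, we get:

e^{tB} =
  [-6*t*exp(5*t) + exp(5*t), 4*t*exp(5*t)]
  [-9*t*exp(5*t), 6*t*exp(5*t) + exp(5*t)]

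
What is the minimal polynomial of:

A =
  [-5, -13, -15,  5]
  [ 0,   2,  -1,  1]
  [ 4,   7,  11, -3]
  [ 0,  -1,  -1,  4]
x^3 - 9*x^2 + 27*x - 27

The characteristic polynomial is χ_A(x) = (x - 3)^4, so the eigenvalues are known. The minimal polynomial is
  m_A(x) = Π_λ (x − λ)^{k_λ}
where k_λ is the size of the *largest* Jordan block for λ (equivalently, the smallest k with (A − λI)^k v = 0 for every generalised eigenvector v of λ).

  λ = 3: largest Jordan block has size 3, contributing (x − 3)^3

So m_A(x) = (x - 3)^3 = x^3 - 9*x^2 + 27*x - 27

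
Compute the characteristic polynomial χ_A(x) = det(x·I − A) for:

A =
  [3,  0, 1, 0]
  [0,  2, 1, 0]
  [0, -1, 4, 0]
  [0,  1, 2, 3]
x^4 - 12*x^3 + 54*x^2 - 108*x + 81

Expanding det(x·I − A) (e.g. by cofactor expansion or by noting that A is similar to its Jordan form J, which has the same characteristic polynomial as A) gives
  χ_A(x) = x^4 - 12*x^3 + 54*x^2 - 108*x + 81
which factors as (x - 3)^4. The eigenvalues (with algebraic multiplicities) are λ = 3 with multiplicity 4.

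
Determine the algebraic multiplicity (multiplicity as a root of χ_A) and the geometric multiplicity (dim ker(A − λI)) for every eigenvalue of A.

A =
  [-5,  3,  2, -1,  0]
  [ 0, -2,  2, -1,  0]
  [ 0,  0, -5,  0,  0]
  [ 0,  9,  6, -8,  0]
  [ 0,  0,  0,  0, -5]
λ = -5: alg = 5, geom = 4

Step 1 — factor the characteristic polynomial to read off the algebraic multiplicities:
  χ_A(x) = (x + 5)^5

Step 2 — compute geometric multiplicities via the rank-nullity identity g(λ) = n − rank(A − λI):
  rank(A − (-5)·I) = 1, so dim ker(A − (-5)·I) = n − 1 = 4

Summary:
  λ = -5: algebraic multiplicity = 5, geometric multiplicity = 4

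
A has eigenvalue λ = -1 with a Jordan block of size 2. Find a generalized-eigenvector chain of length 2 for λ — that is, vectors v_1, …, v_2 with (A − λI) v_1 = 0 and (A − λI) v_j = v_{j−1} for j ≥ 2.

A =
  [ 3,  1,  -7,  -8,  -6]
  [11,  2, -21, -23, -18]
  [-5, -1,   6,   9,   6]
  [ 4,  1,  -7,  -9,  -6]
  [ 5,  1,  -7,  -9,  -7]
A Jordan chain for λ = -1 of length 2:
v_1 = (4, 11, -5, 4, 5)ᵀ
v_2 = (1, 0, 0, 0, 0)ᵀ

Let N = A − (-1)·I. We want v_2 with N^2 v_2 = 0 but N^1 v_2 ≠ 0; then v_{j-1} := N · v_j for j = 2, …, 2.

Pick v_2 = (1, 0, 0, 0, 0)ᵀ.
Then v_1 = N · v_2 = (4, 11, -5, 4, 5)ᵀ.

Sanity check: (A − (-1)·I) v_1 = (0, 0, 0, 0, 0)ᵀ = 0. ✓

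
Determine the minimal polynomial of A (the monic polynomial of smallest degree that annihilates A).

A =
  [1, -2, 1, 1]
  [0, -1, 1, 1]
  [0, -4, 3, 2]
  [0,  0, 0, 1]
x^2 - 2*x + 1

The characteristic polynomial is χ_A(x) = (x - 1)^4, so the eigenvalues are known. The minimal polynomial is
  m_A(x) = Π_λ (x − λ)^{k_λ}
where k_λ is the size of the *largest* Jordan block for λ (equivalently, the smallest k with (A − λI)^k v = 0 for every generalised eigenvector v of λ).

  λ = 1: largest Jordan block has size 2, contributing (x − 1)^2

So m_A(x) = (x - 1)^2 = x^2 - 2*x + 1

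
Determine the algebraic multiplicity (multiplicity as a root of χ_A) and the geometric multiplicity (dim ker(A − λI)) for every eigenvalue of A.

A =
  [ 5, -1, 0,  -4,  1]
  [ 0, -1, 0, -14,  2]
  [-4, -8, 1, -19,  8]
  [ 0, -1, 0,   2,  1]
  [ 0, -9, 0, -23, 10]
λ = 1: alg = 2, geom = 2; λ = 5: alg = 3, geom = 1

Step 1 — factor the characteristic polynomial to read off the algebraic multiplicities:
  χ_A(x) = (x - 5)^3*(x - 1)^2

Step 2 — compute geometric multiplicities via the rank-nullity identity g(λ) = n − rank(A − λI):
  rank(A − (1)·I) = 3, so dim ker(A − (1)·I) = n − 3 = 2
  rank(A − (5)·I) = 4, so dim ker(A − (5)·I) = n − 4 = 1

Summary:
  λ = 1: algebraic multiplicity = 2, geometric multiplicity = 2
  λ = 5: algebraic multiplicity = 3, geometric multiplicity = 1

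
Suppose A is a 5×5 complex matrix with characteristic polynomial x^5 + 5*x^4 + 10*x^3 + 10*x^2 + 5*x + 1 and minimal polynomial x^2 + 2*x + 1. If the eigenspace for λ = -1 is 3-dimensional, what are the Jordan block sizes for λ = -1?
Block sizes for λ = -1: [2, 2, 1]

Step 1 — from the characteristic polynomial, algebraic multiplicity of λ = -1 is 5. From dim ker(A − (-1)·I) = 3, there are exactly 3 Jordan blocks for λ = -1.
Step 2 — from the minimal polynomial, the factor (x + 1)^2 tells us the largest block for λ = -1 has size 2.
Step 3 — with total size 5, 3 blocks, and largest block 2, the block sizes (in nonincreasing order) are [2, 2, 1].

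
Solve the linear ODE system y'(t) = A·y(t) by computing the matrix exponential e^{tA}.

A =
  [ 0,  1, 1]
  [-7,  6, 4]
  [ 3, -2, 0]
e^{tA} =
  [-2*t*exp(2*t) + exp(2*t), t*exp(2*t), t*exp(2*t)]
  [-t^2*exp(2*t) - 7*t*exp(2*t), t^2*exp(2*t)/2 + 4*t*exp(2*t) + exp(2*t), t^2*exp(2*t)/2 + 4*t*exp(2*t)]
  [t^2*exp(2*t) + 3*t*exp(2*t), -t^2*exp(2*t)/2 - 2*t*exp(2*t), -t^2*exp(2*t)/2 - 2*t*exp(2*t) + exp(2*t)]

Strategy: write A = P · J · P⁻¹ where J is a Jordan canonical form, so e^{tA} = P · e^{tJ} · P⁻¹, and e^{tJ} can be computed block-by-block.

A has Jordan form
J =
  [2, 1, 0]
  [0, 2, 1]
  [0, 0, 2]
(up to reordering of blocks).

Per-block formulas:
  For a 3×3 Jordan block J_3(2): exp(t · J_3(2)) = e^(2t)·(I + t·N + (t^2/2)·N^2), where N is the 3×3 nilpotent shift.

After assembling e^{tJ} and conjugating by P, we get:

e^{tA} =
  [-2*t*exp(2*t) + exp(2*t), t*exp(2*t), t*exp(2*t)]
  [-t^2*exp(2*t) - 7*t*exp(2*t), t^2*exp(2*t)/2 + 4*t*exp(2*t) + exp(2*t), t^2*exp(2*t)/2 + 4*t*exp(2*t)]
  [t^2*exp(2*t) + 3*t*exp(2*t), -t^2*exp(2*t)/2 - 2*t*exp(2*t), -t^2*exp(2*t)/2 - 2*t*exp(2*t) + exp(2*t)]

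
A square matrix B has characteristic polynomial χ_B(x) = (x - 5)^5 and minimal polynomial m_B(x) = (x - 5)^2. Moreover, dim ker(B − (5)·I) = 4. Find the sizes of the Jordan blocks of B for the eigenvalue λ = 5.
Block sizes for λ = 5: [2, 1, 1, 1]

Step 1 — from the characteristic polynomial, algebraic multiplicity of λ = 5 is 5. From dim ker(B − (5)·I) = 4, there are exactly 4 Jordan blocks for λ = 5.
Step 2 — from the minimal polynomial, the factor (x − 5)^2 tells us the largest block for λ = 5 has size 2.
Step 3 — with total size 5, 4 blocks, and largest block 2, the block sizes (in nonincreasing order) are [2, 1, 1, 1].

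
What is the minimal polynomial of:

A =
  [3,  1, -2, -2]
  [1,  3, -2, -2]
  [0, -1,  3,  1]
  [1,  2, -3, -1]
x^2 - 4*x + 4

The characteristic polynomial is χ_A(x) = (x - 2)^4, so the eigenvalues are known. The minimal polynomial is
  m_A(x) = Π_λ (x − λ)^{k_λ}
where k_λ is the size of the *largest* Jordan block for λ (equivalently, the smallest k with (A − λI)^k v = 0 for every generalised eigenvector v of λ).

  λ = 2: largest Jordan block has size 2, contributing (x − 2)^2

So m_A(x) = (x - 2)^2 = x^2 - 4*x + 4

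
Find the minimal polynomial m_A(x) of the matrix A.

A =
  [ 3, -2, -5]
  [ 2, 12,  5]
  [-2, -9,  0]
x^3 - 15*x^2 + 75*x - 125

The characteristic polynomial is χ_A(x) = (x - 5)^3, so the eigenvalues are known. The minimal polynomial is
  m_A(x) = Π_λ (x − λ)^{k_λ}
where k_λ is the size of the *largest* Jordan block for λ (equivalently, the smallest k with (A − λI)^k v = 0 for every generalised eigenvector v of λ).

  λ = 5: largest Jordan block has size 3, contributing (x − 5)^3

So m_A(x) = (x - 5)^3 = x^3 - 15*x^2 + 75*x - 125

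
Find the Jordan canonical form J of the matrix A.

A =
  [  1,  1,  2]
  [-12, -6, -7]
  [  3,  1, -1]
J_3(-2)

The characteristic polynomial is
  det(x·I − A) = x^3 + 6*x^2 + 12*x + 8 = (x + 2)^3

Eigenvalues and multiplicities (the geometric multiplicity of λ is n − rank(A − λI), which equals the number of Jordan blocks for λ):
  λ = -2: algebraic multiplicity = 3, geometric multiplicity = 1

Determining the block sizes for each eigenvalue:
  λ = -2: one block (gm = 1), so the single block has size am = 3 → block sizes [3]

Assembling the blocks gives a Jordan form
J =
  [-2,  1,  0]
  [ 0, -2,  1]
  [ 0,  0, -2]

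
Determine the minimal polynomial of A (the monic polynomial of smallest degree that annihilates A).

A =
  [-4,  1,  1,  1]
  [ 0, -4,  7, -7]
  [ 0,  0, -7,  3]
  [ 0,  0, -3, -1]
x^3 + 12*x^2 + 48*x + 64

The characteristic polynomial is χ_A(x) = (x + 4)^4, so the eigenvalues are known. The minimal polynomial is
  m_A(x) = Π_λ (x − λ)^{k_λ}
where k_λ is the size of the *largest* Jordan block for λ (equivalently, the smallest k with (A − λI)^k v = 0 for every generalised eigenvector v of λ).

  λ = -4: largest Jordan block has size 3, contributing (x + 4)^3

So m_A(x) = (x + 4)^3 = x^3 + 12*x^2 + 48*x + 64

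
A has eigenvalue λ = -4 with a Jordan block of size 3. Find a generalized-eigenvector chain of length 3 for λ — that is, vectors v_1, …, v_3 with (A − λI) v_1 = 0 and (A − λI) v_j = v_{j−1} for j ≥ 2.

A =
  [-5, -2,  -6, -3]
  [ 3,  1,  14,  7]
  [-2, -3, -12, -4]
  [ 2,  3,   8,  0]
A Jordan chain for λ = -4 of length 3:
v_1 = (1, -2, 1, -1)ᵀ
v_2 = (-1, 3, -2, 2)ᵀ
v_3 = (1, 0, 0, 0)ᵀ

Let N = A − (-4)·I. We want v_3 with N^3 v_3 = 0 but N^2 v_3 ≠ 0; then v_{j-1} := N · v_j for j = 3, …, 2.

Pick v_3 = (1, 0, 0, 0)ᵀ.
Then v_2 = N · v_3 = (-1, 3, -2, 2)ᵀ.
Then v_1 = N · v_2 = (1, -2, 1, -1)ᵀ.

Sanity check: (A − (-4)·I) v_1 = (0, 0, 0, 0)ᵀ = 0. ✓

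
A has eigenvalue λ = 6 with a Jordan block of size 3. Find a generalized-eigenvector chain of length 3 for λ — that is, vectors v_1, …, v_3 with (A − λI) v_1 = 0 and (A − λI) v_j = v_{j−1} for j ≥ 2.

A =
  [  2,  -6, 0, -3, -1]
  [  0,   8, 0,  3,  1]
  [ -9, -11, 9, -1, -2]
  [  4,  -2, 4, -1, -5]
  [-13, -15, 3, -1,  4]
A Jordan chain for λ = 6 of length 3:
v_1 = (-1, 1, 1, -1, 1)ᵀ
v_2 = (2, -2, -1, 2, -1)ᵀ
v_3 = (1, -1, -1, 0, 0)ᵀ

Let N = A − (6)·I. We want v_3 with N^3 v_3 = 0 but N^2 v_3 ≠ 0; then v_{j-1} := N · v_j for j = 3, …, 2.

Pick v_3 = (1, -1, -1, 0, 0)ᵀ.
Then v_2 = N · v_3 = (2, -2, -1, 2, -1)ᵀ.
Then v_1 = N · v_2 = (-1, 1, 1, -1, 1)ᵀ.

Sanity check: (A − (6)·I) v_1 = (0, 0, 0, 0, 0)ᵀ = 0. ✓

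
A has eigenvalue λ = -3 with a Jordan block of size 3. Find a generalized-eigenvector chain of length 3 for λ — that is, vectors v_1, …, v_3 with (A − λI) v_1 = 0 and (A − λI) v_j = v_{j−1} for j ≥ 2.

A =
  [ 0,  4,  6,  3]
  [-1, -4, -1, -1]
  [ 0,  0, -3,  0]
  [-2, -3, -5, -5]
A Jordan chain for λ = -3 of length 3:
v_1 = (-1, 0, 0, 1)ᵀ
v_2 = (3, -1, 0, -2)ᵀ
v_3 = (1, 0, 0, 0)ᵀ

Let N = A − (-3)·I. We want v_3 with N^3 v_3 = 0 but N^2 v_3 ≠ 0; then v_{j-1} := N · v_j for j = 3, …, 2.

Pick v_3 = (1, 0, 0, 0)ᵀ.
Then v_2 = N · v_3 = (3, -1, 0, -2)ᵀ.
Then v_1 = N · v_2 = (-1, 0, 0, 1)ᵀ.

Sanity check: (A − (-3)·I) v_1 = (0, 0, 0, 0)ᵀ = 0. ✓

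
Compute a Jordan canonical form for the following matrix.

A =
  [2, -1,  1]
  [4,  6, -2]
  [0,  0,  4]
J_2(4) ⊕ J_1(4)

The characteristic polynomial is
  det(x·I − A) = x^3 - 12*x^2 + 48*x - 64 = (x - 4)^3

Eigenvalues and multiplicities (the geometric multiplicity of λ is n − rank(A − λI), which equals the number of Jordan blocks for λ):
  λ = 4: algebraic multiplicity = 3, geometric multiplicity = 2

Determining the block sizes for each eigenvalue:
  λ = 4: 2 blocks summing to 3 forces exactly one block of size 2 and the rest size 1 → block sizes [2, 1]

Assembling the blocks gives a Jordan form
J =
  [4, 1, 0]
  [0, 4, 0]
  [0, 0, 4]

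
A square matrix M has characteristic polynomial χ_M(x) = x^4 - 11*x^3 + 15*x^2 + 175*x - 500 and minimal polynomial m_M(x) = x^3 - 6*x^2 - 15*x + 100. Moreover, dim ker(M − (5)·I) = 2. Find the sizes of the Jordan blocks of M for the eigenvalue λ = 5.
Block sizes for λ = 5: [2, 1]

Step 1 — from the characteristic polynomial, algebraic multiplicity of λ = 5 is 3. From dim ker(M − (5)·I) = 2, there are exactly 2 Jordan blocks for λ = 5.
Step 2 — from the minimal polynomial, the factor (x − 5)^2 tells us the largest block for λ = 5 has size 2.
Step 3 — with total size 3, 2 blocks, and largest block 2, the block sizes (in nonincreasing order) are [2, 1].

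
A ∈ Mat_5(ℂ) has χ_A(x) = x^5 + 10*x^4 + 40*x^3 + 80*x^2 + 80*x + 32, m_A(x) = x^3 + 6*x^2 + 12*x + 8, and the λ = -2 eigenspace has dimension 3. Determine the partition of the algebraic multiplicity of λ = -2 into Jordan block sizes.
Block sizes for λ = -2: [3, 1, 1]

Step 1 — from the characteristic polynomial, algebraic multiplicity of λ = -2 is 5. From dim ker(A − (-2)·I) = 3, there are exactly 3 Jordan blocks for λ = -2.
Step 2 — from the minimal polynomial, the factor (x + 2)^3 tells us the largest block for λ = -2 has size 3.
Step 3 — with total size 5, 3 blocks, and largest block 3, the block sizes (in nonincreasing order) are [3, 1, 1].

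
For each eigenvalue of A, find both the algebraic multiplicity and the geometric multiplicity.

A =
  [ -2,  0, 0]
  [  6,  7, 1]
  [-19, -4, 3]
λ = -2: alg = 1, geom = 1; λ = 5: alg = 2, geom = 1

Step 1 — factor the characteristic polynomial to read off the algebraic multiplicities:
  χ_A(x) = (x - 5)^2*(x + 2)

Step 2 — compute geometric multiplicities via the rank-nullity identity g(λ) = n − rank(A − λI):
  rank(A − (-2)·I) = 2, so dim ker(A − (-2)·I) = n − 2 = 1
  rank(A − (5)·I) = 2, so dim ker(A − (5)·I) = n − 2 = 1

Summary:
  λ = -2: algebraic multiplicity = 1, geometric multiplicity = 1
  λ = 5: algebraic multiplicity = 2, geometric multiplicity = 1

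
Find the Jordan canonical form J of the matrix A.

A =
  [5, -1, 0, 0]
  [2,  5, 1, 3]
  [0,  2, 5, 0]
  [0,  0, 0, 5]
J_3(5) ⊕ J_1(5)

The characteristic polynomial is
  det(x·I − A) = x^4 - 20*x^3 + 150*x^2 - 500*x + 625 = (x - 5)^4

Eigenvalues and multiplicities (the geometric multiplicity of λ is n − rank(A − λI), which equals the number of Jordan blocks for λ):
  λ = 5: algebraic multiplicity = 4, geometric multiplicity = 2

Determining the block sizes for each eigenvalue:
  λ = 5: with am = 4 and gm = 2, the partition is not yet determined (e.g. several partitions of 4 into 2 parts exist). Let N = A − (5)·I. Computing rank(N^1) = 2, rank(N^2) = 1, rank(N^3) = 0; the number of blocks of size ≥ j is rank(N^{j−1}) − rank(N^j), giving [2, 1, 1]. So we have 1 block(s) of size 3, 1 block(s) of size 1 → block sizes [3, 1]

Assembling the blocks gives a Jordan form
J =
  [5, 1, 0, 0]
  [0, 5, 1, 0]
  [0, 0, 5, 0]
  [0, 0, 0, 5]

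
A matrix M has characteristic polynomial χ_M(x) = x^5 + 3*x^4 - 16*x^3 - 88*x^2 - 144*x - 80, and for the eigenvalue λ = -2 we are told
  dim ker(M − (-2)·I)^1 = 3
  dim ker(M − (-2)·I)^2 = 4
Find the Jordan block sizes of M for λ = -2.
Block sizes for λ = -2: [2, 1, 1]

From the dimensions of kernels of powers, the number of Jordan blocks of size at least j is d_j − d_{j−1} where d_j = dim ker(N^j) (with d_0 = 0). Computing the differences gives [3, 1].
The number of blocks of size exactly k is (#blocks of size ≥ k) − (#blocks of size ≥ k + 1), so the partition is: 2 block(s) of size 1, 1 block(s) of size 2.
In nonincreasing order the block sizes are [2, 1, 1].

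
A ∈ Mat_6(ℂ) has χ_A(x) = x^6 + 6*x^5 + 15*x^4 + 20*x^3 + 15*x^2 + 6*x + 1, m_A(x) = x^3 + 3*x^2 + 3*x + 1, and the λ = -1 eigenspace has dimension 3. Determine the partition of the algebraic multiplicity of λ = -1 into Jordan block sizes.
Block sizes for λ = -1: [3, 2, 1]

Step 1 — from the characteristic polynomial, algebraic multiplicity of λ = -1 is 6. From dim ker(A − (-1)·I) = 3, there are exactly 3 Jordan blocks for λ = -1.
Step 2 — from the minimal polynomial, the factor (x + 1)^3 tells us the largest block for λ = -1 has size 3.
Step 3 — with total size 6, 3 blocks, and largest block 3, the block sizes (in nonincreasing order) are [3, 2, 1].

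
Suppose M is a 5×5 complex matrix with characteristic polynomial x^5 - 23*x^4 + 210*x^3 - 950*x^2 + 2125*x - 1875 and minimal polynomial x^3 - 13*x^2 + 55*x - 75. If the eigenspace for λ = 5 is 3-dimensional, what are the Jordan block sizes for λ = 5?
Block sizes for λ = 5: [2, 1, 1]

Step 1 — from the characteristic polynomial, algebraic multiplicity of λ = 5 is 4. From dim ker(M − (5)·I) = 3, there are exactly 3 Jordan blocks for λ = 5.
Step 2 — from the minimal polynomial, the factor (x − 5)^2 tells us the largest block for λ = 5 has size 2.
Step 3 — with total size 4, 3 blocks, and largest block 2, the block sizes (in nonincreasing order) are [2, 1, 1].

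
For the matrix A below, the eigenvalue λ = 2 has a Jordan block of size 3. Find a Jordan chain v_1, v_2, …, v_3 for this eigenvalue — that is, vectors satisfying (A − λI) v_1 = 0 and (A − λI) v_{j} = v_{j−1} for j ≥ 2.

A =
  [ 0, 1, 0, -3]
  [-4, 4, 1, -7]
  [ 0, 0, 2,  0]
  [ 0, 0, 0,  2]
A Jordan chain for λ = 2 of length 3:
v_1 = (1, 2, 0, 0)ᵀ
v_2 = (0, 1, 0, 0)ᵀ
v_3 = (0, 0, 1, 0)ᵀ

Let N = A − (2)·I. We want v_3 with N^3 v_3 = 0 but N^2 v_3 ≠ 0; then v_{j-1} := N · v_j for j = 3, …, 2.

Pick v_3 = (0, 0, 1, 0)ᵀ.
Then v_2 = N · v_3 = (0, 1, 0, 0)ᵀ.
Then v_1 = N · v_2 = (1, 2, 0, 0)ᵀ.

Sanity check: (A − (2)·I) v_1 = (0, 0, 0, 0)ᵀ = 0. ✓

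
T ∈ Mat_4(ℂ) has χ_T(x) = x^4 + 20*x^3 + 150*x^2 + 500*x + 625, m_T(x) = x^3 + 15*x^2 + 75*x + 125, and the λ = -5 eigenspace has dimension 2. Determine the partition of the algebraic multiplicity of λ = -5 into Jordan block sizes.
Block sizes for λ = -5: [3, 1]

Step 1 — from the characteristic polynomial, algebraic multiplicity of λ = -5 is 4. From dim ker(T − (-5)·I) = 2, there are exactly 2 Jordan blocks for λ = -5.
Step 2 — from the minimal polynomial, the factor (x + 5)^3 tells us the largest block for λ = -5 has size 3.
Step 3 — with total size 4, 2 blocks, and largest block 3, the block sizes (in nonincreasing order) are [3, 1].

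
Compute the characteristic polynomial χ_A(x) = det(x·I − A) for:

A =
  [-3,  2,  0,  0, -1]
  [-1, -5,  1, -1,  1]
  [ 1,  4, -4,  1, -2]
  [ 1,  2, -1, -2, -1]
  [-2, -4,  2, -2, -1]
x^5 + 15*x^4 + 90*x^3 + 270*x^2 + 405*x + 243

Expanding det(x·I − A) (e.g. by cofactor expansion or by noting that A is similar to its Jordan form J, which has the same characteristic polynomial as A) gives
  χ_A(x) = x^5 + 15*x^4 + 90*x^3 + 270*x^2 + 405*x + 243
which factors as (x + 3)^5. The eigenvalues (with algebraic multiplicities) are λ = -3 with multiplicity 5.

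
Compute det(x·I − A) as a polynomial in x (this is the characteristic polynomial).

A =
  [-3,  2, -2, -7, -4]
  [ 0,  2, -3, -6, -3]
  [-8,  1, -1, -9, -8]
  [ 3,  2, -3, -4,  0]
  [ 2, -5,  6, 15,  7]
x^5 - x^4 - 5*x^3 + x^2 + 8*x + 4

Expanding det(x·I − A) (e.g. by cofactor expansion or by noting that A is similar to its Jordan form J, which has the same characteristic polynomial as A) gives
  χ_A(x) = x^5 - x^4 - 5*x^3 + x^2 + 8*x + 4
which factors as (x - 2)^2*(x + 1)^3. The eigenvalues (with algebraic multiplicities) are λ = -1 with multiplicity 3, λ = 2 with multiplicity 2.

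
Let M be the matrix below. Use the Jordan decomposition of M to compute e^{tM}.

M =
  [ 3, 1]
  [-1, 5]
e^{tM} =
  [-t*exp(4*t) + exp(4*t), t*exp(4*t)]
  [-t*exp(4*t), t*exp(4*t) + exp(4*t)]

Strategy: write M = P · J · P⁻¹ where J is a Jordan canonical form, so e^{tM} = P · e^{tJ} · P⁻¹, and e^{tJ} can be computed block-by-block.

M has Jordan form
J =
  [4, 1]
  [0, 4]
(up to reordering of blocks).

Per-block formulas:
  For a 2×2 Jordan block J_2(4): exp(t · J_2(4)) = e^(4t)·(I + t·N), where N is the 2×2 nilpotent shift.

After assembling e^{tJ} and conjugating by P, we get:

e^{tM} =
  [-t*exp(4*t) + exp(4*t), t*exp(4*t)]
  [-t*exp(4*t), t*exp(4*t) + exp(4*t)]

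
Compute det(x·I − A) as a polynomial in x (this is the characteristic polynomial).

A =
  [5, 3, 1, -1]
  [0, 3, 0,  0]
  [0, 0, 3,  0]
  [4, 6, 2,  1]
x^4 - 12*x^3 + 54*x^2 - 108*x + 81

Expanding det(x·I − A) (e.g. by cofactor expansion or by noting that A is similar to its Jordan form J, which has the same characteristic polynomial as A) gives
  χ_A(x) = x^4 - 12*x^3 + 54*x^2 - 108*x + 81
which factors as (x - 3)^4. The eigenvalues (with algebraic multiplicities) are λ = 3 with multiplicity 4.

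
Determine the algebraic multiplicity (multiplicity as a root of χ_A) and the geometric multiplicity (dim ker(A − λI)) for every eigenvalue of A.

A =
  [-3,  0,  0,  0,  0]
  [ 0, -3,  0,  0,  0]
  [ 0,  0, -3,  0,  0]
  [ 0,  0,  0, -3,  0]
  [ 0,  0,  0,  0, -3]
λ = -3: alg = 5, geom = 5

Step 1 — factor the characteristic polynomial to read off the algebraic multiplicities:
  χ_A(x) = (x + 3)^5

Step 2 — compute geometric multiplicities via the rank-nullity identity g(λ) = n − rank(A − λI):
  rank(A − (-3)·I) = 0, so dim ker(A − (-3)·I) = n − 0 = 5

Summary:
  λ = -3: algebraic multiplicity = 5, geometric multiplicity = 5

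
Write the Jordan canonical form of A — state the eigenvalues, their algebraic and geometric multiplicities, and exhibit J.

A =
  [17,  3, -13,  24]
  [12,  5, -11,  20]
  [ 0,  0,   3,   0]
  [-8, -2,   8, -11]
J_3(3) ⊕ J_1(5)

The characteristic polynomial is
  det(x·I − A) = x^4 - 14*x^3 + 72*x^2 - 162*x + 135 = (x - 5)*(x - 3)^3

Eigenvalues and multiplicities (the geometric multiplicity of λ is n − rank(A − λI), which equals the number of Jordan blocks for λ):
  λ = 3: algebraic multiplicity = 3, geometric multiplicity = 1
  λ = 5: algebraic multiplicity = 1, geometric multiplicity = 1

Determining the block sizes for each eigenvalue:
  λ = 3: one block (gm = 1), so the single block has size am = 3 → block sizes [3]
  λ = 5: one block (gm = 1), so the single block has size am = 1 → block sizes [1]

Assembling the blocks gives a Jordan form
J =
  [3, 1, 0, 0]
  [0, 3, 1, 0]
  [0, 0, 3, 0]
  [0, 0, 0, 5]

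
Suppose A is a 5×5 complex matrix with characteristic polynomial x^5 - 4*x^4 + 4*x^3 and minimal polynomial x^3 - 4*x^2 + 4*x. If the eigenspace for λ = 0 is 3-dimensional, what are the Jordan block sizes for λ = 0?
Block sizes for λ = 0: [1, 1, 1]

Step 1 — from the characteristic polynomial, algebraic multiplicity of λ = 0 is 3. From dim ker(A − (0)·I) = 3, there are exactly 3 Jordan blocks for λ = 0.
Step 2 — from the minimal polynomial, the factor (x − 0) tells us the largest block for λ = 0 has size 1.
Step 3 — with total size 3, 3 blocks, and largest block 1, the block sizes (in nonincreasing order) are [1, 1, 1].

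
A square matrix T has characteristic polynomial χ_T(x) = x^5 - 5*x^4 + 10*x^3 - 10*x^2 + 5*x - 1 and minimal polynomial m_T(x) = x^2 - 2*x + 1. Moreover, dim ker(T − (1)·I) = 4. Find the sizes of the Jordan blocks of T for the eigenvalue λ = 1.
Block sizes for λ = 1: [2, 1, 1, 1]

Step 1 — from the characteristic polynomial, algebraic multiplicity of λ = 1 is 5. From dim ker(T − (1)·I) = 4, there are exactly 4 Jordan blocks for λ = 1.
Step 2 — from the minimal polynomial, the factor (x − 1)^2 tells us the largest block for λ = 1 has size 2.
Step 3 — with total size 5, 4 blocks, and largest block 2, the block sizes (in nonincreasing order) are [2, 1, 1, 1].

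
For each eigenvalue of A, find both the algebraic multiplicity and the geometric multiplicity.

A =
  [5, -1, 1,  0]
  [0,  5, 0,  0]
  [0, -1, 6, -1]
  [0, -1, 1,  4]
λ = 5: alg = 4, geom = 2

Step 1 — factor the characteristic polynomial to read off the algebraic multiplicities:
  χ_A(x) = (x - 5)^4

Step 2 — compute geometric multiplicities via the rank-nullity identity g(λ) = n − rank(A − λI):
  rank(A − (5)·I) = 2, so dim ker(A − (5)·I) = n − 2 = 2

Summary:
  λ = 5: algebraic multiplicity = 4, geometric multiplicity = 2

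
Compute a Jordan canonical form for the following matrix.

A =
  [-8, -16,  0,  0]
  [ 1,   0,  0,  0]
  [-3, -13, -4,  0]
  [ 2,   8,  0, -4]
J_3(-4) ⊕ J_1(-4)

The characteristic polynomial is
  det(x·I − A) = x^4 + 16*x^3 + 96*x^2 + 256*x + 256 = (x + 4)^4

Eigenvalues and multiplicities (the geometric multiplicity of λ is n − rank(A − λI), which equals the number of Jordan blocks for λ):
  λ = -4: algebraic multiplicity = 4, geometric multiplicity = 2

Determining the block sizes for each eigenvalue:
  λ = -4: with am = 4 and gm = 2, the partition is not yet determined (e.g. several partitions of 4 into 2 parts exist). Let N = A − (-4)·I. Computing rank(N^1) = 2, rank(N^2) = 1, rank(N^3) = 0; the number of blocks of size ≥ j is rank(N^{j−1}) − rank(N^j), giving [2, 1, 1]. So we have 1 block(s) of size 3, 1 block(s) of size 1 → block sizes [3, 1]

Assembling the blocks gives a Jordan form
J =
  [-4,  1,  0,  0]
  [ 0, -4,  1,  0]
  [ 0,  0, -4,  0]
  [ 0,  0,  0, -4]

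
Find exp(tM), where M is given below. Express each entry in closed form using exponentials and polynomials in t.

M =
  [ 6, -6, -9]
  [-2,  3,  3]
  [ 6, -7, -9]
e^{tM} =
  [-3*t^2 + 6*t + 1, 9*t^2/2 - 6*t, 9*t^2/2 - 9*t]
  [-2*t, 3*t + 1, 3*t]
  [-2*t^2 + 6*t, 3*t^2 - 7*t, 3*t^2 - 9*t + 1]

Strategy: write M = P · J · P⁻¹ where J is a Jordan canonical form, so e^{tM} = P · e^{tJ} · P⁻¹, and e^{tJ} can be computed block-by-block.

M has Jordan form
J =
  [0, 1, 0]
  [0, 0, 1]
  [0, 0, 0]
(up to reordering of blocks).

Per-block formulas:
  For a 3×3 Jordan block J_3(0): exp(t · J_3(0)) = e^(0t)·(I + t·N + (t^2/2)·N^2), where N is the 3×3 nilpotent shift.

After assembling e^{tJ} and conjugating by P, we get:

e^{tM} =
  [-3*t^2 + 6*t + 1, 9*t^2/2 - 6*t, 9*t^2/2 - 9*t]
  [-2*t, 3*t + 1, 3*t]
  [-2*t^2 + 6*t, 3*t^2 - 7*t, 3*t^2 - 9*t + 1]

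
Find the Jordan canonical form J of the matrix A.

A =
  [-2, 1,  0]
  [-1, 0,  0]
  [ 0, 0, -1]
J_2(-1) ⊕ J_1(-1)

The characteristic polynomial is
  det(x·I − A) = x^3 + 3*x^2 + 3*x + 1 = (x + 1)^3

Eigenvalues and multiplicities (the geometric multiplicity of λ is n − rank(A − λI), which equals the number of Jordan blocks for λ):
  λ = -1: algebraic multiplicity = 3, geometric multiplicity = 2

Determining the block sizes for each eigenvalue:
  λ = -1: 2 blocks summing to 3 forces exactly one block of size 2 and the rest size 1 → block sizes [2, 1]

Assembling the blocks gives a Jordan form
J =
  [-1,  1,  0]
  [ 0, -1,  0]
  [ 0,  0, -1]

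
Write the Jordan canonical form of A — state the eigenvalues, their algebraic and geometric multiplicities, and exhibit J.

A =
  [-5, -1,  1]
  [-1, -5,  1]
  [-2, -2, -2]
J_2(-4) ⊕ J_1(-4)

The characteristic polynomial is
  det(x·I − A) = x^3 + 12*x^2 + 48*x + 64 = (x + 4)^3

Eigenvalues and multiplicities (the geometric multiplicity of λ is n − rank(A − λI), which equals the number of Jordan blocks for λ):
  λ = -4: algebraic multiplicity = 3, geometric multiplicity = 2

Determining the block sizes for each eigenvalue:
  λ = -4: 2 blocks summing to 3 forces exactly one block of size 2 and the rest size 1 → block sizes [2, 1]

Assembling the blocks gives a Jordan form
J =
  [-4,  1,  0]
  [ 0, -4,  0]
  [ 0,  0, -4]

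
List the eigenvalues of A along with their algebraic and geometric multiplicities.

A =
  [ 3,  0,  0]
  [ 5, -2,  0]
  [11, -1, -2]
λ = -2: alg = 2, geom = 1; λ = 3: alg = 1, geom = 1

Step 1 — factor the characteristic polynomial to read off the algebraic multiplicities:
  χ_A(x) = (x - 3)*(x + 2)^2

Step 2 — compute geometric multiplicities via the rank-nullity identity g(λ) = n − rank(A − λI):
  rank(A − (-2)·I) = 2, so dim ker(A − (-2)·I) = n − 2 = 1
  rank(A − (3)·I) = 2, so dim ker(A − (3)·I) = n − 2 = 1

Summary:
  λ = -2: algebraic multiplicity = 2, geometric multiplicity = 1
  λ = 3: algebraic multiplicity = 1, geometric multiplicity = 1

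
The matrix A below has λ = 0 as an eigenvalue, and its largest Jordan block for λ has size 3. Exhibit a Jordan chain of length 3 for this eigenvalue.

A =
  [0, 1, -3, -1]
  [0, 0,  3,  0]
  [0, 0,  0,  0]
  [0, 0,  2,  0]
A Jordan chain for λ = 0 of length 3:
v_1 = (1, 0, 0, 0)ᵀ
v_2 = (-3, 3, 0, 2)ᵀ
v_3 = (0, 0, 1, 0)ᵀ

Let N = A − (0)·I. We want v_3 with N^3 v_3 = 0 but N^2 v_3 ≠ 0; then v_{j-1} := N · v_j for j = 3, …, 2.

Pick v_3 = (0, 0, 1, 0)ᵀ.
Then v_2 = N · v_3 = (-3, 3, 0, 2)ᵀ.
Then v_1 = N · v_2 = (1, 0, 0, 0)ᵀ.

Sanity check: (A − (0)·I) v_1 = (0, 0, 0, 0)ᵀ = 0. ✓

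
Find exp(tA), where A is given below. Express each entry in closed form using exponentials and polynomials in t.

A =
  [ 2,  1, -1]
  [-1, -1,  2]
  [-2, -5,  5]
e^{tA} =
  [t^2*exp(2*t)/2 + exp(2*t), t^2*exp(2*t) + t*exp(2*t), -t^2*exp(2*t)/2 - t*exp(2*t)]
  [-t^2*exp(2*t)/2 - t*exp(2*t), -t^2*exp(2*t) - 3*t*exp(2*t) + exp(2*t), t^2*exp(2*t)/2 + 2*t*exp(2*t)]
  [-t^2*exp(2*t)/2 - 2*t*exp(2*t), -t^2*exp(2*t) - 5*t*exp(2*t), t^2*exp(2*t)/2 + 3*t*exp(2*t) + exp(2*t)]

Strategy: write A = P · J · P⁻¹ where J is a Jordan canonical form, so e^{tA} = P · e^{tJ} · P⁻¹, and e^{tJ} can be computed block-by-block.

A has Jordan form
J =
  [2, 1, 0]
  [0, 2, 1]
  [0, 0, 2]
(up to reordering of blocks).

Per-block formulas:
  For a 3×3 Jordan block J_3(2): exp(t · J_3(2)) = e^(2t)·(I + t·N + (t^2/2)·N^2), where N is the 3×3 nilpotent shift.

After assembling e^{tJ} and conjugating by P, we get:

e^{tA} =
  [t^2*exp(2*t)/2 + exp(2*t), t^2*exp(2*t) + t*exp(2*t), -t^2*exp(2*t)/2 - t*exp(2*t)]
  [-t^2*exp(2*t)/2 - t*exp(2*t), -t^2*exp(2*t) - 3*t*exp(2*t) + exp(2*t), t^2*exp(2*t)/2 + 2*t*exp(2*t)]
  [-t^2*exp(2*t)/2 - 2*t*exp(2*t), -t^2*exp(2*t) - 5*t*exp(2*t), t^2*exp(2*t)/2 + 3*t*exp(2*t) + exp(2*t)]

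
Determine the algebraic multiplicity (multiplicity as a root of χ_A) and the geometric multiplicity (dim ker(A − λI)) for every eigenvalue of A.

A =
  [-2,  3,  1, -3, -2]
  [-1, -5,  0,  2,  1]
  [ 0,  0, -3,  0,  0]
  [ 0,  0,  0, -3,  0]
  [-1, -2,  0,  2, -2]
λ = -3: alg = 5, geom = 3

Step 1 — factor the characteristic polynomial to read off the algebraic multiplicities:
  χ_A(x) = (x + 3)^5

Step 2 — compute geometric multiplicities via the rank-nullity identity g(λ) = n − rank(A − λI):
  rank(A − (-3)·I) = 2, so dim ker(A − (-3)·I) = n − 2 = 3

Summary:
  λ = -3: algebraic multiplicity = 5, geometric multiplicity = 3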